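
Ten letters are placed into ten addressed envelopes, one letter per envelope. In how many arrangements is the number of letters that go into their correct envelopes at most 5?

3626624

Sum C(10,i)·!(10-i) for i = 0..5:
  i=0: C(10,0)·!10 = 1·1334961 = 1334961
  i=1: C(10,1)·!9 = 10·133496 = 1334960
  i=2: C(10,2)·!8 = 45·14833 = 667485
  i=3: C(10,3)·!7 = 120·1854 = 222480
  i=4: C(10,4)·!6 = 210·265 = 55650
  i=5: C(10,5)·!5 = 252·44 = 11088
Total = 3626624.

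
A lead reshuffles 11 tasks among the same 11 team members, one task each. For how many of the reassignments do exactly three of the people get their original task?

Pick the 3 fixed positions: C(11,3) = 165 ways.
The other 8 form a derangement: !8 = 14833.
Total: 165 × 14833 = 2447445.

2447445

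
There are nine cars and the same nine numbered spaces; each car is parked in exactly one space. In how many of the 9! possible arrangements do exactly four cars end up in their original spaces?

Pick the 4 fixed positions: C(9,4) = 126 ways.
The remaining 5 must be deranged: !5 = 44.
Total: 126 × 44 = 5544.

5544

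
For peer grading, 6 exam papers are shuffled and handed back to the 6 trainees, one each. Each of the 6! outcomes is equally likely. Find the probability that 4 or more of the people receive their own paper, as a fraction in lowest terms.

1/45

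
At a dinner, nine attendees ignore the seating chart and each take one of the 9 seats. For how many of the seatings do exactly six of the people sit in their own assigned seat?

Choose which 6 of the 9 are fixed: C(9,6) = 84.
The remaining 3 must be deranged: !3 = 2.
Total: 84 × 2 = 168.

168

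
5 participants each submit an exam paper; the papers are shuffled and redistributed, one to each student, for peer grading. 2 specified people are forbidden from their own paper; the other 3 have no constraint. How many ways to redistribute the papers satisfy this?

Inclusion-exclusion on the 2 forbidden self-matches:
Σ_{j=0}^{2} (-1)^j C(2,j)(5-j)!
= C(2,0)·5! - C(2,1)·4! + C(2,2)·3!
= 120 - 48 + 6
= 78

78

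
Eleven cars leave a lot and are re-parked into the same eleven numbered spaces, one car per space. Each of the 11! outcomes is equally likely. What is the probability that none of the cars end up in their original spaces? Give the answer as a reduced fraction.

Favorable outcomes: !11 = 14684570.
Total outcomes: 11! = 39916800.
Probability = 14684570/39916800 = 1468457/3991680.

1468457/3991680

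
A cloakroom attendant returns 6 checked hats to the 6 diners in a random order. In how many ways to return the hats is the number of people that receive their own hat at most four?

719

Sum C(6,i)·!(6-i) for i = 0..4:
  i=0: C(6,0)·!6 = 1·265 = 265
  i=1: C(6,1)·!5 = 6·44 = 264
  i=2: C(6,2)·!4 = 15·9 = 135
  i=3: C(6,3)·!3 = 20·2 = 40
  i=4: C(6,4)·!2 = 15·1 = 15
Total = 719.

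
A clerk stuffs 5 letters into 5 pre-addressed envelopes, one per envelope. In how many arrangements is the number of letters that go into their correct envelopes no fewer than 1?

76

# with exactly i fixed is C(5,i)·!(5-i); sum over i=1..5:
  i=1: C(5,1)·!4 = 5·9 = 45
  i=2: C(5,2)·!3 = 10·2 = 20
  i=3: C(5,3)·!2 = 10·1 = 10
  i=4: C(5,4)·!1 = 5·0 = 0
  i=5: C(5,5)·!0 = 1·1 = 1
Total = 76.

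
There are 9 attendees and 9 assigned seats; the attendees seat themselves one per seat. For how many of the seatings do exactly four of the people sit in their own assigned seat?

Choose which 4 of the 9 are fixed: C(9,4) = 126.
The other 5 form a derangement: !5 = 44.
Total: 126 × 44 = 5544.

5544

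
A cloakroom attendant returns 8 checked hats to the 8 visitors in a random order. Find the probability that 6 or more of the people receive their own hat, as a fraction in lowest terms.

Favorable outcomes: Σ_{i≥6} C(8,i)·!(8-i) = 28·1 + 8·0 + 1·1 = 29.
Total outcomes: 8! = 40320.
Probability = 29/40320 = 29/40320.

29/40320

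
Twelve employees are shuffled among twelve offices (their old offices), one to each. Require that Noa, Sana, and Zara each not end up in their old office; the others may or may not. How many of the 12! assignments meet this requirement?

369774720

Inclusion-exclusion on the 3 forbidden self-matches:
Σ_{j=0}^{3} (-1)^j C(3,j)(12-j)!
= C(3,0)·12! - C(3,1)·11! + C(3,2)·10! - C(3,3)·9!
= 479001600 - 119750400 + 10886400 - 362880
= 369774720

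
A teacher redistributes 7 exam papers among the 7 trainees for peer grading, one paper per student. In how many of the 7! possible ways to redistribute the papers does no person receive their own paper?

The subfactorial !7 = [7!/e] (nearest integer).
7! = 5040, and 5040/e ≈ 1854.11, so !7 = 1854.

1854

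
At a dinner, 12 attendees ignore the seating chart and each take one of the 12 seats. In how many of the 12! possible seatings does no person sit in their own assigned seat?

The number of derangements of 12 is !12 = Σ_{k=0}^{12} (-1)^k·12!/k!
= 12! - 12!/1! + 12!/2! - 12!/3! + 12!/4! - 12!/5! + 12!/6! - 12!/7! + 12!/8! - 12!/9! + 12!/10! - 12!/11! + 12!/12!
= 479001600 - 479001600 + 239500800 - 79833600 + 19958400 - 3991680 + 665280 - 95040 + 11880 - 1320 + 132 - 12 + 1
= 176214841

176214841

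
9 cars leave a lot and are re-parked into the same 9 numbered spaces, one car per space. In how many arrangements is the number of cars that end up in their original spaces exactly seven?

Choose which 7 of the 9 are fixed: C(9,7) = 36.
The remaining 2 must be deranged: !2 = 1.
Total: 36 × 1 = 36.

36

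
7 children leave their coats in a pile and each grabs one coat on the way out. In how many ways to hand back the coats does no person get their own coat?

1854

The subfactorial !7 = [7!/e] (nearest integer).
7! = 5040, and 5040/e ≈ 1854.11, so !7 = 1854.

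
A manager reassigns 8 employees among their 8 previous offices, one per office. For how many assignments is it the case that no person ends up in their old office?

14833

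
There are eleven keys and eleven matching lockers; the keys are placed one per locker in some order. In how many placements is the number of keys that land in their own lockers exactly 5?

Choose which 5 of the 11 are fixed: C(11,5) = 462.
The remaining 6 must be deranged: !6 = 265.
Total: 462 × 265 = 122430.

122430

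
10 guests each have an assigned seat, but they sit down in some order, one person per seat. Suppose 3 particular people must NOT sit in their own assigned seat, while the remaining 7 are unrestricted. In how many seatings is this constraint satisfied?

2656080

Inclusion-exclusion on the 3 forbidden self-matches:
Σ_{j=0}^{3} (-1)^j C(3,j)(10-j)!
= C(3,0)·10! - C(3,1)·9! + C(3,2)·8! - C(3,3)·7!
= 3628800 - 1088640 + 120960 - 5040
= 2656080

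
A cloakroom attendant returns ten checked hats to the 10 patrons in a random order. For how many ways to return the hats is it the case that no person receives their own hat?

1334961

!10 = 10! · Σ_{k=0}^{10} (-1)^k/k!
= 10! - 10!/1! + 10!/2! - 10!/3! + 10!/4! - 10!/5! + 10!/6! - 10!/7! + 10!/8! - 10!/9! + 10!/10!
= 3628800 - 3628800 + 1814400 - 604800 + 151200 - 30240 + 5040 - 720 + 90 - 10 + 1
= 1334961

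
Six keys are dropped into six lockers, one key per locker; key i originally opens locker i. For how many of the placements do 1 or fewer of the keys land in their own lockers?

Sum C(6,i)·!(6-i) for i = 0..1:
  i=0: C(6,0)·!6 = 1·265 = 265
  i=1: C(6,1)·!5 = 6·44 = 264
Total = 529.

529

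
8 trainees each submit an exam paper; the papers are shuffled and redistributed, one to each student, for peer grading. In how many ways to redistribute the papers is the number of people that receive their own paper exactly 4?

Choose which 4 of the 8 are fixed: C(8,4) = 70.
The other 4 form a derangement: !4 = 9.
Total: 70 × 9 = 630.

630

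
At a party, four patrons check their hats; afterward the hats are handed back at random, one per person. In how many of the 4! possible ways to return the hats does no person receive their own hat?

9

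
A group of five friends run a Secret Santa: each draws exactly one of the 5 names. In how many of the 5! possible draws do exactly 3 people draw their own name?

10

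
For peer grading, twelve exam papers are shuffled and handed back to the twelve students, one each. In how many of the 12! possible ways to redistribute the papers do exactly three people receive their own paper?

29369120

Pick the 3 fixed positions: C(12,3) = 220 ways.
The remaining 9 must be deranged: !9 = 133496.
Total: 220 × 133496 = 29369120.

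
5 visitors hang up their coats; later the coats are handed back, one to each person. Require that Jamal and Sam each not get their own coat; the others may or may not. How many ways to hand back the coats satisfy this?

Let A_j be the event that the j-th constrained one is fixed. By inclusion-exclusion over the 2 events:
Σ_{j=0}^{2} (-1)^j C(2,j)(5-j)!
= C(2,0)·5! - C(2,1)·4! + C(2,2)·3!
= 120 - 48 + 6
= 78

78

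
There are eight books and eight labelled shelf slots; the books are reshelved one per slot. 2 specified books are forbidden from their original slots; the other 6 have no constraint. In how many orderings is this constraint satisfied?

30960

Inclusion-exclusion on the 2 forbidden self-matches:
Σ_{j=0}^{2} (-1)^j C(2,j)(8-j)!
= C(2,0)·8! - C(2,1)·7! + C(2,2)·6!
= 40320 - 10080 + 720
= 30960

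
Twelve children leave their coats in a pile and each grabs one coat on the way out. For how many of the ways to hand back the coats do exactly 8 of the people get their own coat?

4455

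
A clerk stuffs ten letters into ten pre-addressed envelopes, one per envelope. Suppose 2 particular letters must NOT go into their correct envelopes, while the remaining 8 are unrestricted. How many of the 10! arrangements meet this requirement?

2943360

Let A_j be the event that the j-th constrained one is fixed. By inclusion-exclusion over the 2 events:
Σ_{j=0}^{2} (-1)^j C(2,j)(10-j)!
= C(2,0)·10! - C(2,1)·9! + C(2,2)·8!
= 3628800 - 725760 + 40320
= 2943360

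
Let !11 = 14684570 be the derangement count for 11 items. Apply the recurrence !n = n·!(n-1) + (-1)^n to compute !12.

!12 = 12·14684570 + 1 = 176214841.

176214841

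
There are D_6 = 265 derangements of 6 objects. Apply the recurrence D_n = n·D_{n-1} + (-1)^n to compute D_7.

D_7 = 7·265 - 1 = 1854.

1854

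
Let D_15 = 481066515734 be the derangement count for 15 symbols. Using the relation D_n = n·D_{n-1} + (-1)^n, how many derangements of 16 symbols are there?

D_16 = 16·481066515734 + 1 = 7697064251745.

7697064251745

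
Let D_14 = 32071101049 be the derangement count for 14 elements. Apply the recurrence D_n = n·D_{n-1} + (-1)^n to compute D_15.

481066515734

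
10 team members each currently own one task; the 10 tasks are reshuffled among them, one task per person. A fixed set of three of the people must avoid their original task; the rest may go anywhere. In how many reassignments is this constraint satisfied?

Inclusion-exclusion on the 3 forbidden self-matches:
Σ_{j=0}^{3} (-1)^j C(3,j)(10-j)!
= C(3,0)·10! - C(3,1)·9! + C(3,2)·8! - C(3,3)·7!
= 3628800 - 1088640 + 120960 - 5040
= 2656080

2656080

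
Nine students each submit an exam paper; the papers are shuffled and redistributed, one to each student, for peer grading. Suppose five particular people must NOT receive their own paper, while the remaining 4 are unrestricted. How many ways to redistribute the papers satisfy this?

Let A_j be the event that the j-th constrained one is fixed. By inclusion-exclusion over the 5 events:
Σ_{j=0}^{5} (-1)^j C(5,j)(9-j)!
= C(5,0)·9! - C(5,1)·8! + C(5,2)·7! - C(5,3)·6! + C(5,4)·5! - C(5,5)·4!
= 362880 - 201600 + 50400 - 7200 + 600 - 24
= 205056

205056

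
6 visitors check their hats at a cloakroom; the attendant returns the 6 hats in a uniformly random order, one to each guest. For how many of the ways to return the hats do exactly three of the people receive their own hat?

40

Choose which 3 of the 6 are fixed: C(6,3) = 20.
The other 3 form a derangement: !3 = 2.
Total: 20 × 2 = 40.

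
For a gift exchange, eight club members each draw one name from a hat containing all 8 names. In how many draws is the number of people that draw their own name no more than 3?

Sum C(8,i)·!(8-i) for i = 0..3:
  i=0: C(8,0)·!8 = 1·14833 = 14833
  i=1: C(8,1)·!7 = 8·1854 = 14832
  i=2: C(8,2)·!6 = 28·265 = 7420
  i=3: C(8,3)·!5 = 56·44 = 2464
Total = 39549.

39549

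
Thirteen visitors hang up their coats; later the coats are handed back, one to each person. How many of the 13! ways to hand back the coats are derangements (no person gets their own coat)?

2290792932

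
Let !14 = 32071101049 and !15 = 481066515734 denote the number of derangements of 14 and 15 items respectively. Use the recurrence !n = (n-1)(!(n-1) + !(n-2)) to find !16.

!16 = (16-1)·(!15 + !14) = 15·(481066515734 + 32071101049) = 15·513137616783 = 7697064251745.

7697064251745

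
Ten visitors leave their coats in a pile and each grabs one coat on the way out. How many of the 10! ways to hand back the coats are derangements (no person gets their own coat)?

1334961

The subfactorial !10 = [10!/e] (nearest integer).
10! = 3628800, and 3628800/e ≈ 1334960.92, so !10 = 1334961.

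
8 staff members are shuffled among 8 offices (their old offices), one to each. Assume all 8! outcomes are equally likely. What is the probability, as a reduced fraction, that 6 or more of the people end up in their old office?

Favorable outcomes: Σ_{i≥6} C(8,i)·!(8-i) = 28·1 + 8·0 + 1·1 = 29.
Total outcomes: 8! = 40320.
Probability = 29/40320 = 29/40320.

29/40320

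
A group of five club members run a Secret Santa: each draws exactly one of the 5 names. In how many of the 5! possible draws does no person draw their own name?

44

Use !n = (n-1)(!(n-1) + !(n-2)).
!5 = 4·(9 + 2) = 4·11 = 44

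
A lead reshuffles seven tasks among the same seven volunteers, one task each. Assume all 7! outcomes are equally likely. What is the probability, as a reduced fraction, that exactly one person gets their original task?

53/144

Favorable outcomes: C(7,1)·!6 = 7·265 = 1855.
Total outcomes: 7! = 5040.
Probability = 1855/5040 = 53/144.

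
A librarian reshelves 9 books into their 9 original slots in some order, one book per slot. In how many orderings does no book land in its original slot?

Use !n = (n-1)(!(n-1) + !(n-2)).
!9 = 8·(14833 + 1854) = 8·16687 = 133496

133496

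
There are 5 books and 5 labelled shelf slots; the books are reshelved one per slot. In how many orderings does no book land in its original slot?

44

Use !n = (n-1)(!(n-1) + !(n-2)).
!5 = 4·(9 + 2) = 4·11 = 44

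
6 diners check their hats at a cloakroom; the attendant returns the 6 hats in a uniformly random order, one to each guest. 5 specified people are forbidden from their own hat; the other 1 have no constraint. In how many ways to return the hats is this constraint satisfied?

309

Let A_j be the event that the j-th constrained one is fixed. By inclusion-exclusion over the 5 events:
Σ_{j=0}^{5} (-1)^j C(5,j)(6-j)!
= C(5,0)·6! - C(5,1)·5! + C(5,2)·4! - C(5,3)·3! + C(5,4)·2! - C(5,5)·1!
= 720 - 600 + 240 - 60 + 10 - 1
= 309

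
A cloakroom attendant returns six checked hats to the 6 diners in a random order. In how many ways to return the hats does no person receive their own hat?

The subfactorial !6 = [6!/e] (nearest integer).
6! = 720, and 720/e ≈ 264.87, so !6 = 265.

265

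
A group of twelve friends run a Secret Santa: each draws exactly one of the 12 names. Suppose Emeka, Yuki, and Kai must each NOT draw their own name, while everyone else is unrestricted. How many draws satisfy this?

Let A_j be the event that the j-th constrained one is fixed. By inclusion-exclusion over the 3 events:
Σ_{j=0}^{3} (-1)^j C(3,j)(12-j)!
= C(3,0)·12! - C(3,1)·11! + C(3,2)·10! - C(3,3)·9!
= 479001600 - 119750400 + 10886400 - 362880
= 369774720

369774720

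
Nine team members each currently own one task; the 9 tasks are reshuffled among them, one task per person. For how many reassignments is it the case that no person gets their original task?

Recurrence: !9 = 8·(!8 + !7).
!9 = 8·(14833 + 1854) = 8·16687 = 133496

133496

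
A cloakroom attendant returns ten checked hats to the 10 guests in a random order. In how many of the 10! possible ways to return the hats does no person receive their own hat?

By inclusion-exclusion, !10 = Σ (-1)^k · 10!/k! for k=0..10
= 10! - 10!/1! + 10!/2! - 10!/3! + 10!/4! - 10!/5! + 10!/6! - 10!/7! + 10!/8! - 10!/9! + 10!/10!
= 3628800 - 3628800 + 1814400 - 604800 + 151200 - 30240 + 5040 - 720 + 90 - 10 + 1
= 1334961

1334961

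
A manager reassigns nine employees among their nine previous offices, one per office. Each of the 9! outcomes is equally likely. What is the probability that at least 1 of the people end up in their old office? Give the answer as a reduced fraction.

28673/45360

Favorable outcomes: Σ_{i≥1} C(9,i)·!(9-i) = 9·14833 + 36·1854 + 84·265 + 126·44 + 126·9 + 84·2 + 36·1 + 9·0 + 1·1 = 229384.
Total outcomes: 9! = 362880.
Probability = 229384/362880 = 28673/45360.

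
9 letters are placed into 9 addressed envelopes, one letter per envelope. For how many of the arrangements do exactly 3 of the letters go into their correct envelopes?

Pick the 3 fixed positions: C(9,3) = 84 ways.
The other 6 form a derangement: !6 = 265.
Total: 84 × 265 = 22260.

22260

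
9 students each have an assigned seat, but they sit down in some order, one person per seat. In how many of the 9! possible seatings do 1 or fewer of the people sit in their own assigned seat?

266993

# with exactly i fixed is C(9,i)·!(9-i); sum over i=0..1:
  i=0: C(9,0)·!9 = 1·133496 = 133496
  i=1: C(9,1)·!8 = 9·14833 = 133497
Total = 266993.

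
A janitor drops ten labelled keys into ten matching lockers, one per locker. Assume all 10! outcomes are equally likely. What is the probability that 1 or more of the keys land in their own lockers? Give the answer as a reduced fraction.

Favorable outcomes: Σ_{i≥1} C(10,i)·!(10-i) = 10·133496 + 45·14833 + 120·1854 + 210·265 + 252·44 + 210·9 + 120·2 + 45·1 + 10·0 + 1·1 = 2293839.
Total outcomes: 10! = 3628800.
Probability = 2293839/3628800 = 28319/44800.

28319/44800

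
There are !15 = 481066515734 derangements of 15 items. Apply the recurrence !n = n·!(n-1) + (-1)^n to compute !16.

7697064251745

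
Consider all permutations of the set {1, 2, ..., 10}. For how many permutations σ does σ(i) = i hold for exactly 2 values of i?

667485

Choose which 2 of the 10 are fixed: C(10,2) = 45.
The other 8 form a derangement: !8 = 14833.
Total: 45 × 14833 = 667485.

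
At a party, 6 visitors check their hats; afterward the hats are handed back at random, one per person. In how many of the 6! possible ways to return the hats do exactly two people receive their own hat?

Choose which 2 of the 6 are fixed: C(6,2) = 15.
The remaining 4 must be deranged: !4 = 9.
Total: 15 × 9 = 135.

135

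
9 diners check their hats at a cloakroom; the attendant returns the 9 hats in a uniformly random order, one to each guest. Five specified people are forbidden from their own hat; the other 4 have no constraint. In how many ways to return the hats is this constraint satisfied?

Let A_j be the event that the j-th constrained one is fixed. By inclusion-exclusion over the 5 events:
Σ_{j=0}^{5} (-1)^j C(5,j)(9-j)!
= C(5,0)·9! - C(5,1)·8! + C(5,2)·7! - C(5,3)·6! + C(5,4)·5! - C(5,5)·4!
= 362880 - 201600 + 50400 - 7200 + 600 - 24
= 205056

205056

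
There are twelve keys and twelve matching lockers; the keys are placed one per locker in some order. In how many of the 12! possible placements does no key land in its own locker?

176214841

!12 is the nearest integer to 12!/e.
12! = 479001600, and 479001600/e ≈ 176214840.93, so !12 = 176214841.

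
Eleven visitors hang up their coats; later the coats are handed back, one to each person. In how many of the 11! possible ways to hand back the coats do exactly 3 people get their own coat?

Pick the 3 fixed positions: C(11,3) = 165 ways.
The remaining 8 must be deranged: !8 = 14833.
Total: 165 × 14833 = 2447445.

2447445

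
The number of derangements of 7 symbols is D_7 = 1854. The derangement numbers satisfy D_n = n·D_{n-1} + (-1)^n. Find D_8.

14833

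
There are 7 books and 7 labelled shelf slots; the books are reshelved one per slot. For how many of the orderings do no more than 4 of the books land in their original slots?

5018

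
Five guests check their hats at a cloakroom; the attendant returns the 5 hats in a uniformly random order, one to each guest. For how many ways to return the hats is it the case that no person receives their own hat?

44

Recurrence: !5 = 5·!4 + (-1)^5.
!5 = 5·9 - 1 = 44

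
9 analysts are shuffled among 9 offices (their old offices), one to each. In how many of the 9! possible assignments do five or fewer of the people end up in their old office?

362675

# with exactly i fixed is C(9,i)·!(9-i); sum over i=0..5:
  i=0: C(9,0)·!9 = 1·133496 = 133496
  i=1: C(9,1)·!8 = 9·14833 = 133497
  i=2: C(9,2)·!7 = 36·1854 = 66744
  i=3: C(9,3)·!6 = 84·265 = 22260
  i=4: C(9,4)·!5 = 126·44 = 5544
  i=5: C(9,5)·!4 = 126·9 = 1134
Total = 362675.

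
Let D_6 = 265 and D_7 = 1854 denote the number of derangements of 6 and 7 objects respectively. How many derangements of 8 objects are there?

D_8 = (8-1)·(D_7 + D_6) = 7·(1854 + 265) = 7·2119 = 14833.

14833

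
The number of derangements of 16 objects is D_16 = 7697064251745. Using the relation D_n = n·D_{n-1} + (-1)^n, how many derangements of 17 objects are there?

130850092279664

D_17 = 17·7697064251745 - 1 = 130850092279664.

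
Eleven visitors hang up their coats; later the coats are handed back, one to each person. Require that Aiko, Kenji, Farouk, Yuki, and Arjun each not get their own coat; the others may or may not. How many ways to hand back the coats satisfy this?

25022880

Inclusion-exclusion on the 5 forbidden self-matches:
Σ_{j=0}^{5} (-1)^j C(5,j)(11-j)!
= C(5,0)·11! - C(5,1)·10! + C(5,2)·9! - C(5,3)·8! + C(5,4)·7! - C(5,5)·6!
= 39916800 - 18144000 + 3628800 - 403200 + 25200 - 720
= 25022880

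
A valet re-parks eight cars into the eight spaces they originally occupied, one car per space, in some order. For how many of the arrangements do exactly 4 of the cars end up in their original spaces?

Pick the 4 fixed positions: C(8,4) = 70 ways.
The other 4 form a derangement: !4 = 9.
Total: 70 × 9 = 630.

630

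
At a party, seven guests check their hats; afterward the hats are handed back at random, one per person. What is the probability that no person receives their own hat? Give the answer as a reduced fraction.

103/280

Favorable outcomes: !7 = 1854.
Total outcomes: 7! = 5040.
Probability = 1854/5040 = 103/280.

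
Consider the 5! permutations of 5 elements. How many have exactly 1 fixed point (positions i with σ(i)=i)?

45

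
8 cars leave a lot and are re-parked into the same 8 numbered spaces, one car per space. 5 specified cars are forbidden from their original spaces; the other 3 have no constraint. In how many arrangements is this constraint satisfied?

21234

Inclusion-exclusion on the 5 forbidden self-matches:
Σ_{j=0}^{5} (-1)^j C(5,j)(8-j)!
= C(5,0)·8! - C(5,1)·7! + C(5,2)·6! - C(5,3)·5! + C(5,4)·4! - C(5,5)·3!
= 40320 - 25200 + 7200 - 1200 + 120 - 6
= 21234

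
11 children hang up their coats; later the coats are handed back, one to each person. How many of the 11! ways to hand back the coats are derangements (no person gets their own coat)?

14684570

The subfactorial !11 = [11!/e] (nearest integer).
11! = 39916800, and 39916800/e ≈ 14684570.08, so !11 = 14684570.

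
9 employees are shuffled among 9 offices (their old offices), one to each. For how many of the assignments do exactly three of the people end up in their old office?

Choose which 3 of the 9 are fixed: C(9,3) = 84.
The other 6 form a derangement: !6 = 265.
Total: 84 × 265 = 22260.

22260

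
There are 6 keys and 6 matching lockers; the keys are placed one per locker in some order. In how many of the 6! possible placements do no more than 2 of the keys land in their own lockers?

664

Sum C(6,i)·!(6-i) for i = 0..2:
  i=0: C(6,0)·!6 = 1·265 = 265
  i=1: C(6,1)·!5 = 6·44 = 264
  i=2: C(6,2)·!4 = 15·9 = 135
Total = 664.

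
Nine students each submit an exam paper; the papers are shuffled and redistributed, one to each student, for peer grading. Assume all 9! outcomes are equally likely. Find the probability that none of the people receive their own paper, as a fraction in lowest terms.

Favorable outcomes: !9 = 133496.
Total outcomes: 9! = 362880.
Probability = 133496/362880 = 16687/45360.

16687/45360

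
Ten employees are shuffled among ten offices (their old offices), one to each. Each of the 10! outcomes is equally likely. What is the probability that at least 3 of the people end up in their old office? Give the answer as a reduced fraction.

145697/1814400

Favorable outcomes: Σ_{i≥3} C(10,i)·!(10-i) = 120·1854 + 210·265 + 252·44 + 210·9 + 120·2 + 45·1 + 10·0 + 1·1 = 291394.
Total outcomes: 10! = 3628800.
Probability = 291394/3628800 = 145697/1814400.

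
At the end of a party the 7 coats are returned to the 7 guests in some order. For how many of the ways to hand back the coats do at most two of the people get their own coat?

# with exactly i fixed is C(7,i)·!(7-i); sum over i=0..2:
  i=0: C(7,0)·!7 = 1·1854 = 1854
  i=1: C(7,1)·!6 = 7·265 = 1855
  i=2: C(7,2)·!5 = 21·44 = 924
Total = 4633.

4633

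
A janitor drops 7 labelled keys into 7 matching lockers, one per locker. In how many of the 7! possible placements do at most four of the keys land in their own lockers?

5018

Sum C(7,i)·!(7-i) for i = 0..4:
  i=0: C(7,0)·!7 = 1·1854 = 1854
  i=1: C(7,1)·!6 = 7·265 = 1855
  i=2: C(7,2)·!5 = 21·44 = 924
  i=3: C(7,3)·!4 = 35·9 = 315
  i=4: C(7,4)·!3 = 35·2 = 70
Total = 5018.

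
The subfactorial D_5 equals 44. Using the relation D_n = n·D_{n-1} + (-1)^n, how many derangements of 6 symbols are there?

265

D_6 = 6·44 + 1 = 265.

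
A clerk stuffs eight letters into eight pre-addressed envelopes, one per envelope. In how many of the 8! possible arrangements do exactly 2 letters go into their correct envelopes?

7420

Pick the 2 fixed positions: C(8,2) = 28 ways.
The remaining 6 must be deranged: !6 = 265.
Total: 28 × 265 = 7420.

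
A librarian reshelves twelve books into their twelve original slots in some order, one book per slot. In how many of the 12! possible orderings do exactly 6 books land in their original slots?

Pick the 6 fixed positions: C(12,6) = 924 ways.
The other 6 form a derangement: !6 = 265.
Total: 924 × 265 = 244860.

244860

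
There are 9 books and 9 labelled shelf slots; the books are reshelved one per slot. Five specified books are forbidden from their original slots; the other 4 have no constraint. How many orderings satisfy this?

205056

Inclusion-exclusion on the 5 forbidden self-matches:
Σ_{j=0}^{5} (-1)^j C(5,j)(9-j)!
= C(5,0)·9! - C(5,1)·8! + C(5,2)·7! - C(5,3)·6! + C(5,4)·5! - C(5,5)·4!
= 362880 - 201600 + 50400 - 7200 + 600 - 24
= 205056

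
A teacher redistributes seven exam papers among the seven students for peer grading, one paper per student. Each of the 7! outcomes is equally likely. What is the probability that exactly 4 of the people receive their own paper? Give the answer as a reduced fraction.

1/72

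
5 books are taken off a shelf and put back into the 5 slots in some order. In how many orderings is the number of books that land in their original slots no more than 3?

119

# with exactly i fixed is C(5,i)·!(5-i); sum over i=0..3:
  i=0: C(5,0)·!5 = 1·44 = 44
  i=1: C(5,1)·!4 = 5·9 = 45
  i=2: C(5,2)·!3 = 10·2 = 20
  i=3: C(5,3)·!2 = 10·1 = 10
Total = 119.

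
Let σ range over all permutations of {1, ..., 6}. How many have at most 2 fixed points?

Sum C(6,i)·!(6-i) for i = 0..2:
  i=0: C(6,0)·!6 = 1·265 = 265
  i=1: C(6,1)·!5 = 6·44 = 264
  i=2: C(6,2)·!4 = 15·9 = 135
Total = 664.

664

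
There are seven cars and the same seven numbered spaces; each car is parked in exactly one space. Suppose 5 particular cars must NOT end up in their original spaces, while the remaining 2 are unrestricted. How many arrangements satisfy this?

2428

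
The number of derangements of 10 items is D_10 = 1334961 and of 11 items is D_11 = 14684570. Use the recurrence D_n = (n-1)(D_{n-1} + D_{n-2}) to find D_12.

176214841

D_12 = (12-1)·(D_11 + D_10) = 11·(14684570 + 1334961) = 11·16019531 = 176214841.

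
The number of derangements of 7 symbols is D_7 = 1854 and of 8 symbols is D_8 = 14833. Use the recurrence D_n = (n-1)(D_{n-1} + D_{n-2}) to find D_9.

D_9 = (9-1)·(D_8 + D_7) = 8·(14833 + 1854) = 8·16687 = 133496.

133496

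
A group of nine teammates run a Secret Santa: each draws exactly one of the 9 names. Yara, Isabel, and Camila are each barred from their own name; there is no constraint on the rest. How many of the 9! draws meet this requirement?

256320

Inclusion-exclusion on the 3 forbidden self-matches:
Σ_{j=0}^{3} (-1)^j C(3,j)(9-j)!
= C(3,0)·9! - C(3,1)·8! + C(3,2)·7! - C(3,3)·6!
= 362880 - 120960 + 15120 - 720
= 256320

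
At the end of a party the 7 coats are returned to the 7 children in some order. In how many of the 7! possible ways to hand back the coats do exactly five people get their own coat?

21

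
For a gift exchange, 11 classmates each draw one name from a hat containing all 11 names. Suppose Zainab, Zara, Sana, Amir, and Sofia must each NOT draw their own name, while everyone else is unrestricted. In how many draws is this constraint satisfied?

25022880

Let A_j be the event that the j-th constrained one is fixed. By inclusion-exclusion over the 5 events:
Σ_{j=0}^{5} (-1)^j C(5,j)(11-j)!
= C(5,0)·11! - C(5,1)·10! + C(5,2)·9! - C(5,3)·8! + C(5,4)·7! - C(5,5)·6!
= 39916800 - 18144000 + 3628800 - 403200 + 25200 - 720
= 25022880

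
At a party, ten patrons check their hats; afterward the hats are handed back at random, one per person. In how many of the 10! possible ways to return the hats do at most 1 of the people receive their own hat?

2669921

Sum C(10,i)·!(10-i) for i = 0..1:
  i=0: C(10,0)·!10 = 1·1334961 = 1334961
  i=1: C(10,1)·!9 = 10·133496 = 1334960
Total = 2669921.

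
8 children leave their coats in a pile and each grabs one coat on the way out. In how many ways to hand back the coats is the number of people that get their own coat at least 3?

3235

Sum C(8,i)·!(8-i) for i = 3..8:
  i=3: C(8,3)·!5 = 56·44 = 2464
  i=4: C(8,4)·!4 = 70·9 = 630
  i=5: C(8,5)·!3 = 56·2 = 112
  i=6: C(8,6)·!2 = 28·1 = 28
  i=7: C(8,7)·!1 = 8·0 = 0
  i=8: C(8,8)·!0 = 1·1 = 1
Total = 3235.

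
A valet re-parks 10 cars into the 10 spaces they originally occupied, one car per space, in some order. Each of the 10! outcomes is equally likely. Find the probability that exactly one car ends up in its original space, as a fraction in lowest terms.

Favorable outcomes: C(10,1)·!9 = 10·133496 = 1334960.
Total outcomes: 10! = 3628800.
Probability = 1334960/3628800 = 16687/45360.

16687/45360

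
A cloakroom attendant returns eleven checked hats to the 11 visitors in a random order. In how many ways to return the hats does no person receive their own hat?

14684570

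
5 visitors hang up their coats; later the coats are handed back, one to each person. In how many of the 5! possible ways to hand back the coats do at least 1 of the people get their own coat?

76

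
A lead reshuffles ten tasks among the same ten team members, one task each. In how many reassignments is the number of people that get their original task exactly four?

55650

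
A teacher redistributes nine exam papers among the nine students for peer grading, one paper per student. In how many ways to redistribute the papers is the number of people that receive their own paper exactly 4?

Pick the 4 fixed positions: C(9,4) = 126 ways.
The remaining 5 must be deranged: !5 = 44.
Total: 126 × 44 = 5544.

5544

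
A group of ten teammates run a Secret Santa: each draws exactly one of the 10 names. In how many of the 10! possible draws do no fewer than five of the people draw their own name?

Sum C(10,i)·!(10-i) for i = 5..10:
  i=5: C(10,5)·!5 = 252·44 = 11088
  i=6: C(10,6)·!4 = 210·9 = 1890
  i=7: C(10,7)·!3 = 120·2 = 240
  i=8: C(10,8)·!2 = 45·1 = 45
  i=9: C(10,9)·!1 = 10·0 = 0
  i=10: C(10,10)·!0 = 1·1 = 1
Total = 13264.

13264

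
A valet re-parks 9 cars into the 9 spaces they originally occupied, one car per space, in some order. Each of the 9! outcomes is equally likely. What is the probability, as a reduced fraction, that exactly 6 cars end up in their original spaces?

1/2160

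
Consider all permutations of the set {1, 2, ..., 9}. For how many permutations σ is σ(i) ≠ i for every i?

133496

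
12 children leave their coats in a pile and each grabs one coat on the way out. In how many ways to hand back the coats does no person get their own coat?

The number of derangements of 12 is !12 = Σ_{k=0}^{12} (-1)^k·12!/k!
= 12! - 12!/1! + 12!/2! - 12!/3! + 12!/4! - 12!/5! + 12!/6! - 12!/7! + 12!/8! - 12!/9! + 12!/10! - 12!/11! + 12!/12!
= 479001600 - 479001600 + 239500800 - 79833600 + 19958400 - 3991680 + 665280 - 95040 + 11880 - 1320 + 132 - 12 + 1
= 176214841

176214841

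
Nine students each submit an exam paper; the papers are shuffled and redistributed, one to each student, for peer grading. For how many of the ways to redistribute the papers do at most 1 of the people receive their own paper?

266993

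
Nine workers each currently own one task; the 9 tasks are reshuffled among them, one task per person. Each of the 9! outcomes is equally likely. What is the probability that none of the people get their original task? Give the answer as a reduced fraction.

Favorable outcomes: !9 = 133496.
Total outcomes: 9! = 362880.
Probability = 133496/362880 = 16687/45360.

16687/45360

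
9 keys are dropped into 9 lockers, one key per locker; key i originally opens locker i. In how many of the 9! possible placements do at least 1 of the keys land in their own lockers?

229384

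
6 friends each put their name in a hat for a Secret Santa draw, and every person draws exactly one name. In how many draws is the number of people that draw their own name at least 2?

191

Sum C(6,i)·!(6-i) for i = 2..6:
  i=2: C(6,2)·!4 = 15·9 = 135
  i=3: C(6,3)·!3 = 20·2 = 40
  i=4: C(6,4)·!2 = 15·1 = 15
  i=5: C(6,5)·!1 = 6·0 = 0
  i=6: C(6,6)·!0 = 1·1 = 1
Total = 191.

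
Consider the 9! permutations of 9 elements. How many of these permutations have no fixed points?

133496

Use !n = n·!(n-1) + (-1)^n.
!9 = 9·14833 - 1 = 133496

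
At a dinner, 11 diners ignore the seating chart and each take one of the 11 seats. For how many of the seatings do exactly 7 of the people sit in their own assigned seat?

Pick the 7 fixed positions: C(11,7) = 330 ways.
The other 4 form a derangement: !4 = 9.
Total: 330 × 9 = 2970.

2970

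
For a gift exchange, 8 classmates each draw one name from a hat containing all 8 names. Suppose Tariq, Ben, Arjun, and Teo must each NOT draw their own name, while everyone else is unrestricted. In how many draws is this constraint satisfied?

Let A_j be the event that the j-th constrained one is fixed. By inclusion-exclusion over the 4 events:
Σ_{j=0}^{4} (-1)^j C(4,j)(8-j)!
= C(4,0)·8! - C(4,1)·7! + C(4,2)·6! - C(4,3)·5! + C(4,4)·4!
= 40320 - 20160 + 4320 - 480 + 24
= 24024

24024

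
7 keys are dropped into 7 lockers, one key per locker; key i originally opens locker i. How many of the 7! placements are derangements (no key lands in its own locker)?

1854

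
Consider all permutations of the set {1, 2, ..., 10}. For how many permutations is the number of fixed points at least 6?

2176

Sum C(10,i)·!(10-i) for i = 6..10:
  i=6: C(10,6)·!4 = 210·9 = 1890
  i=7: C(10,7)·!3 = 120·2 = 240
  i=8: C(10,8)·!2 = 45·1 = 45
  i=9: C(10,9)·!1 = 10·0 = 0
  i=10: C(10,10)·!0 = 1·1 = 1
Total = 2176.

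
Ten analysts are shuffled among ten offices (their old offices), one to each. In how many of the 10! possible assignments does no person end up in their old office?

!10 is the nearest integer to 10!/e.
10! = 3628800, and 3628800/e ≈ 1334960.92, so !10 = 1334961.

1334961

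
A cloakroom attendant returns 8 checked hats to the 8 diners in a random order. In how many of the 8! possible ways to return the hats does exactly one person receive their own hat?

Choose which one of the 8 is fixed: C(8,1) = 8.
The other 7 form a derangement: !7 = 1854.
Total: 8 × 1854 = 14832.

14832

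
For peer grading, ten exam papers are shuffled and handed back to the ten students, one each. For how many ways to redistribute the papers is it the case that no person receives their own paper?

1334961

Use !n = (n-1)(!(n-1) + !(n-2)).
!10 = 9·(133496 + 14833) = 9·148329 = 1334961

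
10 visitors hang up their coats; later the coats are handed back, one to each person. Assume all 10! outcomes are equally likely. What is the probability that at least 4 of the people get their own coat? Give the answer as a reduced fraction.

34457/1814400

Favorable outcomes: Σ_{i≥4} C(10,i)·!(10-i) = 210·265 + 252·44 + 210·9 + 120·2 + 45·1 + 10·0 + 1·1 = 68914.
Total outcomes: 10! = 3628800.
Probability = 68914/3628800 = 34457/1814400.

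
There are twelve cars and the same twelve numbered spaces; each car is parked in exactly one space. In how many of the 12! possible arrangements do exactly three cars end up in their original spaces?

Pick the 3 fixed positions: C(12,3) = 220 ways.
The other 9 form a derangement: !9 = 133496.
Total: 220 × 133496 = 29369120.

29369120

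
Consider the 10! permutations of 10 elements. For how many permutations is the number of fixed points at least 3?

291394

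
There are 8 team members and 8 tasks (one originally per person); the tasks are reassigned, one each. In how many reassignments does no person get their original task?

14833

!8 is the nearest integer to 8!/e.
8! = 40320, and 40320/e ≈ 14832.90, so !8 = 14833.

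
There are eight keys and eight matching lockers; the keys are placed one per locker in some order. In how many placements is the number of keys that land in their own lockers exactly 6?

28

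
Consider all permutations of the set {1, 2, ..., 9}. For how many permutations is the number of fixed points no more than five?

362675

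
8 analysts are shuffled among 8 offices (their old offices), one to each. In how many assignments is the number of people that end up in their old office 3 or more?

3235

Sum C(8,i)·!(8-i) for i = 3..8:
  i=3: C(8,3)·!5 = 56·44 = 2464
  i=4: C(8,4)·!4 = 70·9 = 630
  i=5: C(8,5)·!3 = 56·2 = 112
  i=6: C(8,6)·!2 = 28·1 = 28
  i=7: C(8,7)·!1 = 8·0 = 0
  i=8: C(8,8)·!0 = 1·1 = 1
Total = 3235.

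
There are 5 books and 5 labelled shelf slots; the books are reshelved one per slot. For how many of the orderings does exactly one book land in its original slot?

45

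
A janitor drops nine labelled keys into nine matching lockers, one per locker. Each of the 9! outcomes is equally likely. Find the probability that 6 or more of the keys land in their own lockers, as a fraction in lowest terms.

Favorable outcomes: Σ_{i≥6} C(9,i)·!(9-i) = 84·2 + 36·1 + 9·0 + 1·1 = 205.
Total outcomes: 9! = 362880.
Probability = 205/362880 = 41/72576.

41/72576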